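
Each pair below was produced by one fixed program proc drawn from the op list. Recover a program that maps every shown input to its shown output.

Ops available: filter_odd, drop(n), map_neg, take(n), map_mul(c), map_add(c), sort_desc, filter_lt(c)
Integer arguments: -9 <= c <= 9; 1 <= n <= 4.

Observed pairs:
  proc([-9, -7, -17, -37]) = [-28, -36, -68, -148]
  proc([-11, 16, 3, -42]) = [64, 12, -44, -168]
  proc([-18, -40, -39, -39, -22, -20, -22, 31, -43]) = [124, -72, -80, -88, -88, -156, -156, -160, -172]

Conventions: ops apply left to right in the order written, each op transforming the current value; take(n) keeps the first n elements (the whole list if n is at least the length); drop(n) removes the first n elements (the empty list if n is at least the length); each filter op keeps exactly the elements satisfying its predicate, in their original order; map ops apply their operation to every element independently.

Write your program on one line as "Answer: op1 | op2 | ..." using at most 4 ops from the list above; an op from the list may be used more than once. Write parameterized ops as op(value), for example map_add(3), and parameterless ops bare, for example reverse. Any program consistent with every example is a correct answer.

map_mul(-4) | map_neg | sort_desc

Check, running the answer program on each example:
  [-9, -7, -17, -37] -> [36, 28, 68, 148] -> [-36, -28, -68, -148] -> [-28, -36, -68, -148]
  [-11, 16, 3, -42] -> [44, -64, -12, 168] -> [-44, 64, 12, -168] -> [64, 12, -44, -168]
  [-18, -40, -39, -39, -22, -20, -22, 31, -43] -> [72, 160, 156, 156, 88, 80, 88, -124, 172] -> [-72, -160, -156, -156, -88, -80, -88, 124, -172] -> [124, -72, -80, -88, -88, -156, -156, -160, -172]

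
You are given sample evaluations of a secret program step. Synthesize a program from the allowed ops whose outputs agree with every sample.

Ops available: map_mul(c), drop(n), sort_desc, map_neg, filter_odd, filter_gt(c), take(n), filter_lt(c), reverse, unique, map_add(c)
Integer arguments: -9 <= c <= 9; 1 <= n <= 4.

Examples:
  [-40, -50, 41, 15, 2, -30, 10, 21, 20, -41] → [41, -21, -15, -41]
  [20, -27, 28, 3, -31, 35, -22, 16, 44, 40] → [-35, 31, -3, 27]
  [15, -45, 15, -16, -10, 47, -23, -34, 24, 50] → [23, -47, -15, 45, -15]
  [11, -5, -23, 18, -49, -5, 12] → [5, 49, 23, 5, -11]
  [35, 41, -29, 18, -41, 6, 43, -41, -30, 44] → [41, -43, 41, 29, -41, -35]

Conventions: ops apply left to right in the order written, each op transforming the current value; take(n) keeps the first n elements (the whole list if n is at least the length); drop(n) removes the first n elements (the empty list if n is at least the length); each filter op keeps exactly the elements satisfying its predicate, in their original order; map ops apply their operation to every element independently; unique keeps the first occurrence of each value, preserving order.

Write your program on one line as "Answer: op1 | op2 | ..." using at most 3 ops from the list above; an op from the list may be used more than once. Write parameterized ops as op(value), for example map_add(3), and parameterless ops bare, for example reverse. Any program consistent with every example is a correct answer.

map_neg | reverse | filter_odd

Check, running the answer program on each example:
  [-40, -50, 41, 15, 2, -30, 10, 21, 20, -41] -> [40, 50, -41, -15, -2, 30, -10, -21, -20, 41] -> [41, -20, -21, -10, 30, -2, -15, -41, 50, 40] -> [41, -21, -15, -41]
  [20, -27, 28, 3, -31, 35, -22, 16, 44, 40] -> [-20, 27, -28, -3, 31, -35, 22, -16, -44, -40] -> [-40, -44, -16, 22, -35, 31, -3, -28, 27, -20] -> [-35, 31, -3, 27]
  [15, -45, 15, -16, -10, 47, -23, -34, 24, 50] -> [-15, 45, -15, 16, 10, -47, 23, 34, -24, -50] -> [-50, -24, 34, 23, -47, 10, 16, -15, 45, -15] -> [23, -47, -15, 45, -15]
  [11, -5, -23, 18, -49, -5, 12] -> [-11, 5, 23, -18, 49, 5, -12] -> [-12, 5, 49, -18, 23, 5, -11] -> [5, 49, 23, 5, -11]
  [35, 41, -29, 18, -41, 6, 43, -41, -30, 44] -> [-35, -41, 29, -18, 41, -6, -43, 41, 30, -44] -> [-44, 30, 41, -43, -6, 41, -18, 29, -41, -35] -> [41, -43, 41, 29, -41, -35]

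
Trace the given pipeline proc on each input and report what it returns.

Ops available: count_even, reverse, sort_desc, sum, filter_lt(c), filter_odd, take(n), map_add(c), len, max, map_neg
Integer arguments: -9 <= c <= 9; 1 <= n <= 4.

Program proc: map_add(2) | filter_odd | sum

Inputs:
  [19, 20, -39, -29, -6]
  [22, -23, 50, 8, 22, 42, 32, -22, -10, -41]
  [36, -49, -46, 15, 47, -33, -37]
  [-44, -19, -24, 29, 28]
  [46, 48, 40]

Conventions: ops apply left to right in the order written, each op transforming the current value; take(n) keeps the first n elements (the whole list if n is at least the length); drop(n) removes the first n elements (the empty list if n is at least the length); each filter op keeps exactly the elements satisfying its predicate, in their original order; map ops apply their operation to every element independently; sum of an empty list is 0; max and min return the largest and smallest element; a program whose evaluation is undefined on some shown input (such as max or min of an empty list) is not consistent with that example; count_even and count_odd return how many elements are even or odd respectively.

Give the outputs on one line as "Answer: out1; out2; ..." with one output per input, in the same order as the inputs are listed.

Execution, op by op:
  [19, 20, -39, -29, -6] -> [21, 22, -37, -27, -4] -> [21, -37, -27] -> -43
  [22, -23, 50, 8, 22, 42, 32, -22, -10, -41] -> [24, -21, 52, 10, 24, 44, 34, -20, -8, -39] -> [-21, -39] -> -60
  [36, -49, -46, 15, 47, -33, -37] -> [38, -47, -44, 17, 49, -31, -35] -> [-47, 17, 49, -31, -35] -> -47
  [-44, -19, -24, 29, 28] -> [-42, -17, -22, 31, 30] -> [-17, 31] -> 14
  [46, 48, 40] -> [48, 50, 42] -> [] -> 0

-43; -60; -47; 14; 0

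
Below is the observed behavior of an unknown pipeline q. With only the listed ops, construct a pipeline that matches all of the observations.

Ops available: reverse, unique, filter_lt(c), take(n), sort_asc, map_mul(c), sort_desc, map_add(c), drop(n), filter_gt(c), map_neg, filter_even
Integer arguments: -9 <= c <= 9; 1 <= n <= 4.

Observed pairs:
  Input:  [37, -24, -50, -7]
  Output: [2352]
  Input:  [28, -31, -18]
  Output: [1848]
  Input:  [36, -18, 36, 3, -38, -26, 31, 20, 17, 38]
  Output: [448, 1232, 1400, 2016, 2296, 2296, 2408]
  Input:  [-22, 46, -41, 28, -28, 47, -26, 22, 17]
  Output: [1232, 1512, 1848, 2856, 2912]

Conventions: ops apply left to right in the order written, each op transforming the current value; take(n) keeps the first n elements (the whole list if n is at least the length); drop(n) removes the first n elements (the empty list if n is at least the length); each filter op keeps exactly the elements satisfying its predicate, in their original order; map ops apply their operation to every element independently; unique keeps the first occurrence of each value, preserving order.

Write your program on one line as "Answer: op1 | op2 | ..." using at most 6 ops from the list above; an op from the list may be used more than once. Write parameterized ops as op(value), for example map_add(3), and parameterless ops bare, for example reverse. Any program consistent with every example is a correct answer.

map_add(-2) | map_add(7) | sort_asc | map_mul(7) | map_mul(8) | filter_gt(8)

Check, running the answer program on each example:
  [37, -24, -50, -7] -> [35, -26, -52, -9] -> [42, -19, -45, -2] -> [-45, -19, -2, 42] -> [-315, -133, -14, 294] -> [-2520, -1064, -112, 2352] -> [2352]
  [28, -31, -18] -> [26, -33, -20] -> [33, -26, -13] -> [-26, -13, 33] -> [-182, -91, 231] -> [-1456, -728, 1848] -> [1848]
  [36, -18, 36, 3, -38, -26, 31, 20, 17, 38] -> [34, -20, 34, 1, -40, -28, 29, 18, 15, 36] -> [41, -13, 41, 8, -33, -21, 36, 25, 22, 43] -> [-33, -21, -13, 8, 22, 25, 36, 41, 41, 43] -> [-231, -147, -91, 56, 154, 175, 252, 287, 287, 301] -> [-1848, -1176, -728, 448, 1232, 1400, 2016, 2296, 2296, 2408] -> [448, 1232, 1400, 2016, 2296, 2296, 2408]
  [-22, 46, -41, 28, -28, 47, -26, 22, 17] -> [-24, 44, -43, 26, -30, 45, -28, 20, 15] -> [-17, 51, -36, 33, -23, 52, -21, 27, 22] -> [-36, -23, -21, -17, 22, 27, 33, 51, 52] -> [-252, -161, -147, -119, 154, 189, 231, 357, 364] -> [-2016, -1288, -1176, -952, 1232, 1512, 1848, 2856, 2912] -> [1232, 1512, 1848, 2856, 2912]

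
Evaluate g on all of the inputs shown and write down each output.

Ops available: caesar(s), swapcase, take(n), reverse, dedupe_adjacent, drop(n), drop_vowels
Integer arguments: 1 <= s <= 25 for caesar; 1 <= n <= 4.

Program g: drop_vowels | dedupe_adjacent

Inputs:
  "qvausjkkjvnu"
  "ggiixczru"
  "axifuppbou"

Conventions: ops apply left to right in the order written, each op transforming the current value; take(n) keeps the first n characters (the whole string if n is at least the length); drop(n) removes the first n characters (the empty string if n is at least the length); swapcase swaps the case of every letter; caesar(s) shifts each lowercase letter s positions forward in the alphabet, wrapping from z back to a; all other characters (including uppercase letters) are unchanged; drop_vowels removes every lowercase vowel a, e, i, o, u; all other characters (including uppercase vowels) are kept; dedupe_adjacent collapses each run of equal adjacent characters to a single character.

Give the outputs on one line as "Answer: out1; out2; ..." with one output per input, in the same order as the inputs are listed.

"qvsjkjvn"; "gxczr"; "xfpb"

Execution, op by op:
  "qvausjkkjvnu" -> "qvsjkkjvn" -> "qvsjkjvn"
  "ggiixczru" -> "ggxczr" -> "gxczr"
  "axifuppbou" -> "xfppb" -> "xfpb"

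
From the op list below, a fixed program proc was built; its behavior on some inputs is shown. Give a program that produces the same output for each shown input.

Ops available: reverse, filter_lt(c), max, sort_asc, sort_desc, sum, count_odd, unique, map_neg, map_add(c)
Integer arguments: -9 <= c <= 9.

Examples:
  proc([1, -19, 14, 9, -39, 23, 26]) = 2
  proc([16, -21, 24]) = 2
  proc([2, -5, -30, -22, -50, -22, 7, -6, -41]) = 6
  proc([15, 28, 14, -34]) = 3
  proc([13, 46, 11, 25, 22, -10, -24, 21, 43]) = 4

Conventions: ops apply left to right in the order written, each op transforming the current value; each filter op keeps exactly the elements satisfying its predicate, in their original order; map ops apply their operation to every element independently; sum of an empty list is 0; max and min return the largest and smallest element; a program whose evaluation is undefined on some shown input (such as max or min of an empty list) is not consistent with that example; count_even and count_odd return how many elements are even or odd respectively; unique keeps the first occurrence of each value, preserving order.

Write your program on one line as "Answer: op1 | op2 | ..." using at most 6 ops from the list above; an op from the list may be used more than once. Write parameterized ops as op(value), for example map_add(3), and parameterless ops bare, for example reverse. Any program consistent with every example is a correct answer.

sort_asc | sort_desc | map_neg | map_add(5) | sort_desc | count_odd

Check, running the answer program on each example:
  [1, -19, 14, 9, -39, 23, 26] -> [-39, -19, 1, 9, 14, 23, 26] -> [26, 23, 14, 9, 1, -19, -39] -> [-26, -23, -14, -9, -1, 19, 39] -> [-21, -18, -9, -4, 4, 24, 44] -> [44, 24, 4, -4, -9, -18, -21] -> 2
  [16, -21, 24] -> [-21, 16, 24] -> [24, 16, -21] -> [-24, -16, 21] -> [-19, -11, 26] -> [26, -11, -19] -> 2
  [2, -5, -30, -22, -50, -22, 7, -6, -41] -> [-50, -41, -30, -22, -22, -6, -5, 2, 7] -> [7, 2, -5, -6, -22, -22, -30, -41, -50] -> [-7, -2, 5, 6, 22, 22, 30, 41, 50] -> [-2, 3, 10, 11, 27, 27, 35, 46, 55] -> [55, 46, 35, 27, 27, 11, 10, 3, -2] -> 6
  [15, 28, 14, -34] -> [-34, 14, 15, 28] -> [28, 15, 14, -34] -> [-28, -15, -14, 34] -> [-23, -10, -9, 39] -> [39, -9, -10, -23] -> 3
  [13, 46, 11, 25, 22, -10, -24, 21, 43] -> [-24, -10, 11, 13, 21, 22, 25, 43, 46] -> [46, 43, 25, 22, 21, 13, 11, -10, -24] -> [-46, -43, -25, -22, -21, -13, -11, 10, 24] -> [-41, -38, -20, -17, -16, -8, -6, 15, 29] -> [29, 15, -6, -8, -16, -17, -20, -38, -41] -> 4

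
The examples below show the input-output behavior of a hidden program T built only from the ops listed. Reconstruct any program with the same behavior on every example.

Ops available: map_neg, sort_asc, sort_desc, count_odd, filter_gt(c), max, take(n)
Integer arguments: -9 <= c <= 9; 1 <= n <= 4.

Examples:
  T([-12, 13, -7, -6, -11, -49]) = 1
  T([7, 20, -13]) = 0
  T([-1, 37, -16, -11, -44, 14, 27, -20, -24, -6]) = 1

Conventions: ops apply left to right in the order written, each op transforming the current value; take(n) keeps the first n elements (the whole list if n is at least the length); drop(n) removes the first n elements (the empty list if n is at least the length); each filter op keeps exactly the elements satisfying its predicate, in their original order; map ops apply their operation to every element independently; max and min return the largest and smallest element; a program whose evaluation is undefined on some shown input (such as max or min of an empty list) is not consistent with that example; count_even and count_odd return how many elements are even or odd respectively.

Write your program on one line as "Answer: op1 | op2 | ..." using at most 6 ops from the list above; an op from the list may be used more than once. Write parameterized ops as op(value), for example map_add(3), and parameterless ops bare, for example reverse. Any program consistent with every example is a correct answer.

map_neg | sort_desc | filter_gt(-4) | map_neg | filter_gt(-8) | count_odd

Check, running the answer program on each example:
  [-12, 13, -7, -6, -11, -49] -> [12, -13, 7, 6, 11, 49] -> [49, 12, 11, 7, 6, -13] -> [49, 12, 11, 7, 6] -> [-49, -12, -11, -7, -6] -> [-7, -6] -> 1
  [7, 20, -13] -> [-7, -20, 13] -> [13, -7, -20] -> [13] -> [-13] -> [] -> 0
  [-1, 37, -16, -11, -44, 14, 27, -20, -24, -6] -> [1, -37, 16, 11, 44, -14, -27, 20, 24, 6] -> [44, 24, 20, 16, 11, 6, 1, -14, -27, -37] -> [44, 24, 20, 16, 11, 6, 1] -> [-44, -24, -20, -16, -11, -6, -1] -> [-6, -1] -> 1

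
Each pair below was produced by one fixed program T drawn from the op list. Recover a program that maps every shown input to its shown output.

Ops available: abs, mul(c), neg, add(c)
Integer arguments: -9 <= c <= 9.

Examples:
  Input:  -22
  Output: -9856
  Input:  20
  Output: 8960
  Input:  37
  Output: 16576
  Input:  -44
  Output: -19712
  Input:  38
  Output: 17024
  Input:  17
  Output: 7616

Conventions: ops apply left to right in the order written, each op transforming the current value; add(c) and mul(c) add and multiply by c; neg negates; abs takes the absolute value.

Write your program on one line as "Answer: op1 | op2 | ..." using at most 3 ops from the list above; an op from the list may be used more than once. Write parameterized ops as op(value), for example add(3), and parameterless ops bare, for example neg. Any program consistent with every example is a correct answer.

mul(7) | mul(8) | mul(8)

Check, running the answer program on each example:
  -22 -> -154 -> -1232 -> -9856
  20 -> 140 -> 1120 -> 8960
  37 -> 259 -> 2072 -> 16576
  -44 -> -308 -> -2464 -> -19712
  38 -> 266 -> 2128 -> 17024
  17 -> 119 -> 952 -> 7616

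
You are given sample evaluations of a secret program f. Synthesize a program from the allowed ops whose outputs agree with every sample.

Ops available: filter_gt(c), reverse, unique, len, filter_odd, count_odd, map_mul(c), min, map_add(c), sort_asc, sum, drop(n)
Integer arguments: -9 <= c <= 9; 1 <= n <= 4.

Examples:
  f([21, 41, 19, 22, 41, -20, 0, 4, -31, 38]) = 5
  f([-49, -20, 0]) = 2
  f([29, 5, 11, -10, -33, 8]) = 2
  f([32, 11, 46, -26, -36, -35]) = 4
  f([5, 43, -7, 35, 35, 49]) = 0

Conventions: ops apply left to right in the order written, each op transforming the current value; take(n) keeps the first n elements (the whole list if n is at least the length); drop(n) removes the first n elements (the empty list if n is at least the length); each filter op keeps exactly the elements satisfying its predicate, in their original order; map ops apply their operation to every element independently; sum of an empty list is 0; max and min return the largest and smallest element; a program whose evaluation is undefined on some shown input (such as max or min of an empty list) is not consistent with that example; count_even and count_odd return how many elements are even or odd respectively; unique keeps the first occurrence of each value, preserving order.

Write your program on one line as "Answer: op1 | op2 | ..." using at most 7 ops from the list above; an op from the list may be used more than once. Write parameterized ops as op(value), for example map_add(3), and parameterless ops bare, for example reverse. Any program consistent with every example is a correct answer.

map_add(-8) | map_add(3) | unique | filter_odd | sort_asc | len

Check, running the answer program on each example:
  [21, 41, 19, 22, 41, -20, 0, 4, -31, 38] -> [13, 33, 11, 14, 33, -28, -8, -4, -39, 30] -> [16, 36, 14, 17, 36, -25, -5, -1, -36, 33] -> [16, 36, 14, 17, -25, -5, -1, -36, 33] -> [17, -25, -5, -1, 33] -> [-25, -5, -1, 17, 33] -> 5
  [-49, -20, 0] -> [-57, -28, -8] -> [-54, -25, -5] -> [-54, -25, -5] -> [-25, -5] -> [-25, -5] -> 2
  [29, 5, 11, -10, -33, 8] -> [21, -3, 3, -18, -41, 0] -> [24, 0, 6, -15, -38, 3] -> [24, 0, 6, -15, -38, 3] -> [-15, 3] -> [-15, 3] -> 2
  [32, 11, 46, -26, -36, -35] -> [24, 3, 38, -34, -44, -43] -> [27, 6, 41, -31, -41, -40] -> [27, 6, 41, -31, -41, -40] -> [27, 41, -31, -41] -> [-41, -31, 27, 41] -> 4
  [5, 43, -7, 35, 35, 49] -> [-3, 35, -15, 27, 27, 41] -> [0, 38, -12, 30, 30, 44] -> [0, 38, -12, 30, 44] -> [] -> [] -> 0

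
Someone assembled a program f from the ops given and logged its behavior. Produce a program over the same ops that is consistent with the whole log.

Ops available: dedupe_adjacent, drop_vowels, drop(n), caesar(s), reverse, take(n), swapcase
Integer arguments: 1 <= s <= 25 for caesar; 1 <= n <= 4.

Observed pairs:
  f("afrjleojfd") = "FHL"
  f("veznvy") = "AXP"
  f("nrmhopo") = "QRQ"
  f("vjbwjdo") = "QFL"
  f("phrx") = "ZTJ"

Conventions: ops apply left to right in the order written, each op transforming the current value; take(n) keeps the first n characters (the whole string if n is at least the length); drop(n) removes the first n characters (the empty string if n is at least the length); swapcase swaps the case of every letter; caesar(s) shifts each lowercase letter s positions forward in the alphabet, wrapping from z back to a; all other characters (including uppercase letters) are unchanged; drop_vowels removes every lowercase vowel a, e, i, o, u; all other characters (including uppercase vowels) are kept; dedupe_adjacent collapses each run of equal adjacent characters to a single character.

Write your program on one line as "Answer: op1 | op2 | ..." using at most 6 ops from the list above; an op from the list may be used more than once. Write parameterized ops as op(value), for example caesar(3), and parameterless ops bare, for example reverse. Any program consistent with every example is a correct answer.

caesar(2) | swapcase | reverse | take(4) | take(3)

Check, running the answer program on each example:
  "afrjleojfd" -> "chtlngqlhf" -> "CHTLNGQLHF" -> "FHLQGNLTHC" -> "FHLQ" -> "FHL"
  "veznvy" -> "xgbpxa" -> "XGBPXA" -> "AXPBGX" -> "AXPB" -> "AXP"
  "nrmhopo" -> "ptojqrq" -> "PTOJQRQ" -> "QRQJOTP" -> "QRQJ" -> "QRQ"
  "vjbwjdo" -> "xldylfq" -> "XLDYLFQ" -> "QFLYDLX" -> "QFLY" -> "QFL"
  "phrx" -> "rjtz" -> "RJTZ" -> "ZTJR" -> "ZTJR" -> "ZTJ"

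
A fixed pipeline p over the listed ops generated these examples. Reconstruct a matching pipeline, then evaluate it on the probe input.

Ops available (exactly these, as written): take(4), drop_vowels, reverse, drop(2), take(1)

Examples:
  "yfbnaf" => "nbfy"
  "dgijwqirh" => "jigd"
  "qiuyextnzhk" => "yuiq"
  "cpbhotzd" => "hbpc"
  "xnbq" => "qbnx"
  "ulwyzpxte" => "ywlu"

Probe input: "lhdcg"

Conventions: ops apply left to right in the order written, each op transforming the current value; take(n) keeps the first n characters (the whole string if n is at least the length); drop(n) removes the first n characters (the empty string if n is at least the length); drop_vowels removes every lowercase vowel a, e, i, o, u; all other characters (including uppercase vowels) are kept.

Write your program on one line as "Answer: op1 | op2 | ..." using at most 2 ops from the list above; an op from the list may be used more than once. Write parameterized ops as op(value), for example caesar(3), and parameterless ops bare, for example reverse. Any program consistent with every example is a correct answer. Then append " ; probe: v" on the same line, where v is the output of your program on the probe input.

take(4) | reverse ; probe: "cdhl"

Check, running the answer program on each example:
  "yfbnaf" -> "yfbn" -> "nbfy"
  "dgijwqirh" -> "dgij" -> "jigd"
  "qiuyextnzhk" -> "qiuy" -> "yuiq"
  "cpbhotzd" -> "cpbh" -> "hbpc"
  "xnbq" -> "xnbq" -> "qbnx"
  "ulwyzpxte" -> "ulwy" -> "ywlu"
  probe: "lhdcg" -> "lhdc" -> "cdhl"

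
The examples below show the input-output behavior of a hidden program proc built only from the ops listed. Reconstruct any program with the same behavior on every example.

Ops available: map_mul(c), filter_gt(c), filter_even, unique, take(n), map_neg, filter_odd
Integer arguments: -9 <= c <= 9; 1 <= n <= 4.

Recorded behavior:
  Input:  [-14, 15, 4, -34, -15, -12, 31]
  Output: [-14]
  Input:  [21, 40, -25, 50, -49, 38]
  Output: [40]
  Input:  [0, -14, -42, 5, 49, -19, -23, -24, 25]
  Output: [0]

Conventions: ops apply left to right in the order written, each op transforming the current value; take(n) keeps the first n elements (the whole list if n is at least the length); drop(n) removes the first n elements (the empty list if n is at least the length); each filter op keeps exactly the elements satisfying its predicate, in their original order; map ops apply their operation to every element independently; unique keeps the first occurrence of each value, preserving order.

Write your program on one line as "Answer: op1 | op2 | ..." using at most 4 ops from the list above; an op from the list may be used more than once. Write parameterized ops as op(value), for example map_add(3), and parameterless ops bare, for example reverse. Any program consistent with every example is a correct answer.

take(4) | filter_even | take(1)

Check, running the answer program on each example:
  [-14, 15, 4, -34, -15, -12, 31] -> [-14, 15, 4, -34] -> [-14, 4, -34] -> [-14]
  [21, 40, -25, 50, -49, 38] -> [21, 40, -25, 50] -> [40, 50] -> [40]
  [0, -14, -42, 5, 49, -19, -23, -24, 25] -> [0, -14, -42, 5] -> [0, -14, -42] -> [0]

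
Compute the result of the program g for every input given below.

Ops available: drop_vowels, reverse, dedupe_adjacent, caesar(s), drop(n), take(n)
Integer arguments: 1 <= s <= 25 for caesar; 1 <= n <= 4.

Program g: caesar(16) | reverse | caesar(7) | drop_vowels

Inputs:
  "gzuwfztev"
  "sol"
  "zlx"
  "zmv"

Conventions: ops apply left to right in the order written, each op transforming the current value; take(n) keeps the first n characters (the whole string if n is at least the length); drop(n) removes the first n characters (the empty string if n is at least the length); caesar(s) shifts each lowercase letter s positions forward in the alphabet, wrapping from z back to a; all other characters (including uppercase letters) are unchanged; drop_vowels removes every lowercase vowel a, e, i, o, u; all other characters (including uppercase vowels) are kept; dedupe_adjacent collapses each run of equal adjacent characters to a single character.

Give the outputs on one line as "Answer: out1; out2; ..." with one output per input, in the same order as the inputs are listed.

Execution, op by op:
  "gzuwfztev" -> "wpkmvpjul" -> "lujpvmkpw" -> "sbqwctrwd" -> "sbqwctrwd"
  "sol" -> "ieb" -> "bei" -> "ilp" -> "lp"
  "zlx" -> "pbn" -> "nbp" -> "uiw" -> "w"
  "zmv" -> "pcl" -> "lcp" -> "sjw" -> "sjw"

"sbqwctrwd"; "lp"; "w"; "sjw"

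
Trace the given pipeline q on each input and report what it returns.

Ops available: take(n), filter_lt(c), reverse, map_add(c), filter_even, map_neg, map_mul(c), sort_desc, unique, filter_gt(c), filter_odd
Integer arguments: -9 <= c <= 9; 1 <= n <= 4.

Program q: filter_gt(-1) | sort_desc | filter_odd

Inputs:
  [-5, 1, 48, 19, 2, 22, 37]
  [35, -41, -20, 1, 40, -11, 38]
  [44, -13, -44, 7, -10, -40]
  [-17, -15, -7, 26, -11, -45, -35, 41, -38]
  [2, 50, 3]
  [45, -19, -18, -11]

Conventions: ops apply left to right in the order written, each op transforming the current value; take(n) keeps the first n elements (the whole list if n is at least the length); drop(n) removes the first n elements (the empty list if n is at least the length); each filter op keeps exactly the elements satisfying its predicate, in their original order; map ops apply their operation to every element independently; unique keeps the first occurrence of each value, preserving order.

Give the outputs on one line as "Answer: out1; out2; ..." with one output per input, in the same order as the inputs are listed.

Execution, op by op:
  [-5, 1, 48, 19, 2, 22, 37] -> [1, 48, 19, 2, 22, 37] -> [48, 37, 22, 19, 2, 1] -> [37, 19, 1]
  [35, -41, -20, 1, 40, -11, 38] -> [35, 1, 40, 38] -> [40, 38, 35, 1] -> [35, 1]
  [44, -13, -44, 7, -10, -40] -> [44, 7] -> [44, 7] -> [7]
  [-17, -15, -7, 26, -11, -45, -35, 41, -38] -> [26, 41] -> [41, 26] -> [41]
  [2, 50, 3] -> [2, 50, 3] -> [50, 3, 2] -> [3]
  [45, -19, -18, -11] -> [45] -> [45] -> [45]

[37, 19, 1]; [35, 1]; [7]; [41]; [3]; [45]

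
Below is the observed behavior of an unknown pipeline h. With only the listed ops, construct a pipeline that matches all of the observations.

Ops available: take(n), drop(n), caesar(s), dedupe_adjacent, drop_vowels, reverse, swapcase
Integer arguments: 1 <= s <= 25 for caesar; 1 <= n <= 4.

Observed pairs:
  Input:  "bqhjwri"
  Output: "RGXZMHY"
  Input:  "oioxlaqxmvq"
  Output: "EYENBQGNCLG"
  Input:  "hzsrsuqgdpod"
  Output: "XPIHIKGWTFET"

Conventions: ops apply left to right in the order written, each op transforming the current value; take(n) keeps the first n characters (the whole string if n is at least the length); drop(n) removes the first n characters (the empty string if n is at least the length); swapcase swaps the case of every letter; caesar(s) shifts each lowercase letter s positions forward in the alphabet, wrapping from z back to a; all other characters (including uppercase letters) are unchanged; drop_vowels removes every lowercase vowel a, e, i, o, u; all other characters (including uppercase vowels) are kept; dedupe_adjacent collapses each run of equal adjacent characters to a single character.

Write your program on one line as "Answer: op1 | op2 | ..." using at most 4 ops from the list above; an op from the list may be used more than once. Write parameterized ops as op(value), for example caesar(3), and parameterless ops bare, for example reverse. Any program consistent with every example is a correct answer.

caesar(3) | caesar(15) | caesar(24) | swapcase

Check, running the answer program on each example:
  "bqhjwri" -> "etkmzul" -> "tizboja" -> "rgxzmhy" -> "RGXZMHY"
  "oioxlaqxmvq" -> "rlraodtapyt" -> "gagpdsipeni" -> "eyenbqgnclg" -> "EYENBQGNCLG"
  "hzsrsuqgdpod" -> "kcvuvxtjgsrg" -> "zrkjkmiyvhgv" -> "xpihikgwtfet" -> "XPIHIKGWTFET"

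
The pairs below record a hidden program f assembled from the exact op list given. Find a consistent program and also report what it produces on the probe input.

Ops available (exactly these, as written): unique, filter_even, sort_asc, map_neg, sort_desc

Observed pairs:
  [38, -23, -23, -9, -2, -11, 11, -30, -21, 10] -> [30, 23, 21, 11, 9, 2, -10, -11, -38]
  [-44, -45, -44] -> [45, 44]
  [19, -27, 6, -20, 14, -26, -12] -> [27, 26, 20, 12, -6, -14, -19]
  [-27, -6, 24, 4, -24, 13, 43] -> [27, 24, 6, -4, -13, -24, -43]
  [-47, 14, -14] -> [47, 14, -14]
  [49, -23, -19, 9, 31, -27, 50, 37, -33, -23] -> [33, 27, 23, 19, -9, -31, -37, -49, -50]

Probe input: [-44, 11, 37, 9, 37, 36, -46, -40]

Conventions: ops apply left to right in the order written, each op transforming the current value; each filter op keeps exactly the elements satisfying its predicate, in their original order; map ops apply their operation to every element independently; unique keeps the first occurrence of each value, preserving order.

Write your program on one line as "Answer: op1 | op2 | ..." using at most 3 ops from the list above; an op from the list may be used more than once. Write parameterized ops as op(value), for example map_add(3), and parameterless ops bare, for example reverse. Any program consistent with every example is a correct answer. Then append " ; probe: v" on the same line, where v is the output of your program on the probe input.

map_neg | unique | sort_desc ; probe: [46, 44, 40, -9, -11, -36, -37]

Check, running the answer program on each example:
  [38, -23, -23, -9, -2, -11, 11, -30, -21, 10] -> [-38, 23, 23, 9, 2, 11, -11, 30, 21, -10] -> [-38, 23, 9, 2, 11, -11, 30, 21, -10] -> [30, 23, 21, 11, 9, 2, -10, -11, -38]
  [-44, -45, -44] -> [44, 45, 44] -> [44, 45] -> [45, 44]
  [19, -27, 6, -20, 14, -26, -12] -> [-19, 27, -6, 20, -14, 26, 12] -> [-19, 27, -6, 20, -14, 26, 12] -> [27, 26, 20, 12, -6, -14, -19]
  [-27, -6, 24, 4, -24, 13, 43] -> [27, 6, -24, -4, 24, -13, -43] -> [27, 6, -24, -4, 24, -13, -43] -> [27, 24, 6, -4, -13, -24, -43]
  [-47, 14, -14] -> [47, -14, 14] -> [47, -14, 14] -> [47, 14, -14]
  [49, -23, -19, 9, 31, -27, 50, 37, -33, -23] -> [-49, 23, 19, -9, -31, 27, -50, -37, 33, 23] -> [-49, 23, 19, -9, -31, 27, -50, -37, 33] -> [33, 27, 23, 19, -9, -31, -37, -49, -50]
  probe: [-44, 11, 37, 9, 37, 36, -46, -40] -> [44, -11, -37, -9, -37, -36, 46, 40] -> [44, -11, -37, -9, -36, 46, 40] -> [46, 44, 40, -9, -11, -36, -37]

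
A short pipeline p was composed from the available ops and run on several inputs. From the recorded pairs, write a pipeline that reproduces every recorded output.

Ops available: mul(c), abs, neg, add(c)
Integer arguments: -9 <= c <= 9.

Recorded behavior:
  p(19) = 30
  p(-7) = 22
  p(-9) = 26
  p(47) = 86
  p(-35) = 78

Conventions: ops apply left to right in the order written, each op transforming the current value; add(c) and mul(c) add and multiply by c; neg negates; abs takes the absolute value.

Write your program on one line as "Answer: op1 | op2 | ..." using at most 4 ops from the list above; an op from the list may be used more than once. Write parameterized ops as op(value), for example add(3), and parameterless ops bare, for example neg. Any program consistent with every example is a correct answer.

add(-4) | abs | mul(2)

Check, running the answer program on each example:
  19 -> 15 -> 15 -> 30
  -7 -> -11 -> 11 -> 22
  -9 -> -13 -> 13 -> 26
  47 -> 43 -> 43 -> 86
  -35 -> -39 -> 39 -> 78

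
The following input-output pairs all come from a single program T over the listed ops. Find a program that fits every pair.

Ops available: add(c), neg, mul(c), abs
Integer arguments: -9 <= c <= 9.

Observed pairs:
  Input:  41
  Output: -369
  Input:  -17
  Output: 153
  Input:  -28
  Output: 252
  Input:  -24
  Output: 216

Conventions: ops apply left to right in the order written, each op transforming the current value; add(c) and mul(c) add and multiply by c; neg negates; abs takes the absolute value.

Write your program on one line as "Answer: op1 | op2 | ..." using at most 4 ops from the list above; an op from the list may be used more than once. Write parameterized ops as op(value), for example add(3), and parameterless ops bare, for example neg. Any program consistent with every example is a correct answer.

neg | mul(-3) | mul(-3)

Check, running the answer program on each example:
  41 -> -41 -> 123 -> -369
  -17 -> 17 -> -51 -> 153
  -28 -> 28 -> -84 -> 252
  -24 -> 24 -> -72 -> 216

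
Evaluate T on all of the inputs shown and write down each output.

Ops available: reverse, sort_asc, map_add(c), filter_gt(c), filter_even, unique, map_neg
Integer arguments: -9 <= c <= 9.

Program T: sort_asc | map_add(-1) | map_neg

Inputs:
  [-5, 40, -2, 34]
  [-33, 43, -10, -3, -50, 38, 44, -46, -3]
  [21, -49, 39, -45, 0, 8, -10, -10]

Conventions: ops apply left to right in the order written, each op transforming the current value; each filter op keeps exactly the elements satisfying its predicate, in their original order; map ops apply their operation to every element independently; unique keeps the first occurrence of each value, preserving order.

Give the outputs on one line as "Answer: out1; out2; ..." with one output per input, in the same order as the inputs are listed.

[6, 3, -33, -39]; [51, 47, 34, 11, 4, 4, -37, -42, -43]; [50, 46, 11, 11, 1, -7, -20, -38]

Execution, op by op:
  [-5, 40, -2, 34] -> [-5, -2, 34, 40] -> [-6, -3, 33, 39] -> [6, 3, -33, -39]
  [-33, 43, -10, -3, -50, 38, 44, -46, -3] -> [-50, -46, -33, -10, -3, -3, 38, 43, 44] -> [-51, -47, -34, -11, -4, -4, 37, 42, 43] -> [51, 47, 34, 11, 4, 4, -37, -42, -43]
  [21, -49, 39, -45, 0, 8, -10, -10] -> [-49, -45, -10, -10, 0, 8, 21, 39] -> [-50, -46, -11, -11, -1, 7, 20, 38] -> [50, 46, 11, 11, 1, -7, -20, -38]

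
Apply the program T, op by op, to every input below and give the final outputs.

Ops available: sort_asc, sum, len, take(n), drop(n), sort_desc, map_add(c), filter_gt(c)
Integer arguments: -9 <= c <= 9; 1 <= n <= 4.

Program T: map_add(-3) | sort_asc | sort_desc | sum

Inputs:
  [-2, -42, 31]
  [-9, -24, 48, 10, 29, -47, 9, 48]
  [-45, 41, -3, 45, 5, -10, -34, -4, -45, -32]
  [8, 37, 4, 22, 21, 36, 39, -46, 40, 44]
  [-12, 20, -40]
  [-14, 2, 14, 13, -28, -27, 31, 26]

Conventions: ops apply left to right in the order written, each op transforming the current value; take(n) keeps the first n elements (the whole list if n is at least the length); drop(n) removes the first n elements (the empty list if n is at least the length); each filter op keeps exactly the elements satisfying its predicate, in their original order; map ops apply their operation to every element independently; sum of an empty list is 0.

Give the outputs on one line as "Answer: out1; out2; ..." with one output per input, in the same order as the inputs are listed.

-22; 40; -112; 175; -41; -7

Execution, op by op:
  [-2, -42, 31] -> [-5, -45, 28] -> [-45, -5, 28] -> [28, -5, -45] -> -22
  [-9, -24, 48, 10, 29, -47, 9, 48] -> [-12, -27, 45, 7, 26, -50, 6, 45] -> [-50, -27, -12, 6, 7, 26, 45, 45] -> [45, 45, 26, 7, 6, -12, -27, -50] -> 40
  [-45, 41, -3, 45, 5, -10, -34, -4, -45, -32] -> [-48, 38, -6, 42, 2, -13, -37, -7, -48, -35] -> [-48, -48, -37, -35, -13, -7, -6, 2, 38, 42] -> [42, 38, 2, -6, -7, -13, -35, -37, -48, -48] -> -112
  [8, 37, 4, 22, 21, 36, 39, -46, 40, 44] -> [5, 34, 1, 19, 18, 33, 36, -49, 37, 41] -> [-49, 1, 5, 18, 19, 33, 34, 36, 37, 41] -> [41, 37, 36, 34, 33, 19, 18, 5, 1, -49] -> 175
  [-12, 20, -40] -> [-15, 17, -43] -> [-43, -15, 17] -> [17, -15, -43] -> -41
  [-14, 2, 14, 13, -28, -27, 31, 26] -> [-17, -1, 11, 10, -31, -30, 28, 23] -> [-31, -30, -17, -1, 10, 11, 23, 28] -> [28, 23, 11, 10, -1, -17, -30, -31] -> -7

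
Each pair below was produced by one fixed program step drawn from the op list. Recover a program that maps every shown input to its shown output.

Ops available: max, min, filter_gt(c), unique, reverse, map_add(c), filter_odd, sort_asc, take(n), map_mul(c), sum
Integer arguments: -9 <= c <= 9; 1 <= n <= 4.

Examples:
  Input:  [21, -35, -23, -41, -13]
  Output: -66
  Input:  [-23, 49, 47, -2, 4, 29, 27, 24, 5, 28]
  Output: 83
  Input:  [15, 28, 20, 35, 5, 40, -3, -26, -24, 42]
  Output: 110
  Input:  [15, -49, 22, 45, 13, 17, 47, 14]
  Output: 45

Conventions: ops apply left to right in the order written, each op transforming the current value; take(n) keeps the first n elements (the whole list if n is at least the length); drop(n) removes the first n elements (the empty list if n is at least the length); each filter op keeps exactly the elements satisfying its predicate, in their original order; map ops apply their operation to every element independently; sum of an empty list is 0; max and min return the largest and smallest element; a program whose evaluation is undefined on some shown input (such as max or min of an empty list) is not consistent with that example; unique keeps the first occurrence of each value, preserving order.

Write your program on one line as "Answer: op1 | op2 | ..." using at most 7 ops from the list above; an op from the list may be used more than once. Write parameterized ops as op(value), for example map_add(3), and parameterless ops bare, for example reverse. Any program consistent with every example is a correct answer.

take(4) | map_add(-8) | map_add(6) | reverse | map_add(5) | sum

Check, running the answer program on each example:
  [21, -35, -23, -41, -13] -> [21, -35, -23, -41] -> [13, -43, -31, -49] -> [19, -37, -25, -43] -> [-43, -25, -37, 19] -> [-38, -20, -32, 24] -> -66
  [-23, 49, 47, -2, 4, 29, 27, 24, 5, 28] -> [-23, 49, 47, -2] -> [-31, 41, 39, -10] -> [-25, 47, 45, -4] -> [-4, 45, 47, -25] -> [1, 50, 52, -20] -> 83
  [15, 28, 20, 35, 5, 40, -3, -26, -24, 42] -> [15, 28, 20, 35] -> [7, 20, 12, 27] -> [13, 26, 18, 33] -> [33, 18, 26, 13] -> [38, 23, 31, 18] -> 110
  [15, -49, 22, 45, 13, 17, 47, 14] -> [15, -49, 22, 45] -> [7, -57, 14, 37] -> [13, -51, 20, 43] -> [43, 20, -51, 13] -> [48, 25, -46, 18] -> 45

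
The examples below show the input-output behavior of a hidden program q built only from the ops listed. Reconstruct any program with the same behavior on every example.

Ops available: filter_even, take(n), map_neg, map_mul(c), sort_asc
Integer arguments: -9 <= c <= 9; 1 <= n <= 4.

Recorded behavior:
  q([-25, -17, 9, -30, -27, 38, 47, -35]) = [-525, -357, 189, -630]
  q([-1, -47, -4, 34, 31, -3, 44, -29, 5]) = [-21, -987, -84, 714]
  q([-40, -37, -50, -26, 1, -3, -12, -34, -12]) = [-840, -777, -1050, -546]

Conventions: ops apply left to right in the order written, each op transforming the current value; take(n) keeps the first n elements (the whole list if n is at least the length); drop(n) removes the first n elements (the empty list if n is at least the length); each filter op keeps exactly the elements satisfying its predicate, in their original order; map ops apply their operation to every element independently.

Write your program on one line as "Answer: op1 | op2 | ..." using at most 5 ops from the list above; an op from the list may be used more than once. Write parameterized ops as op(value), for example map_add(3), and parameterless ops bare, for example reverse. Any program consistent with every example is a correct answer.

map_neg | take(4) | map_mul(-3) | map_neg | map_mul(-7)

Check, running the answer program on each example:
  [-25, -17, 9, -30, -27, 38, 47, -35] -> [25, 17, -9, 30, 27, -38, -47, 35] -> [25, 17, -9, 30] -> [-75, -51, 27, -90] -> [75, 51, -27, 90] -> [-525, -357, 189, -630]
  [-1, -47, -4, 34, 31, -3, 44, -29, 5] -> [1, 47, 4, -34, -31, 3, -44, 29, -5] -> [1, 47, 4, -34] -> [-3, -141, -12, 102] -> [3, 141, 12, -102] -> [-21, -987, -84, 714]
  [-40, -37, -50, -26, 1, -3, -12, -34, -12] -> [40, 37, 50, 26, -1, 3, 12, 34, 12] -> [40, 37, 50, 26] -> [-120, -111, -150, -78] -> [120, 111, 150, 78] -> [-840, -777, -1050, -546]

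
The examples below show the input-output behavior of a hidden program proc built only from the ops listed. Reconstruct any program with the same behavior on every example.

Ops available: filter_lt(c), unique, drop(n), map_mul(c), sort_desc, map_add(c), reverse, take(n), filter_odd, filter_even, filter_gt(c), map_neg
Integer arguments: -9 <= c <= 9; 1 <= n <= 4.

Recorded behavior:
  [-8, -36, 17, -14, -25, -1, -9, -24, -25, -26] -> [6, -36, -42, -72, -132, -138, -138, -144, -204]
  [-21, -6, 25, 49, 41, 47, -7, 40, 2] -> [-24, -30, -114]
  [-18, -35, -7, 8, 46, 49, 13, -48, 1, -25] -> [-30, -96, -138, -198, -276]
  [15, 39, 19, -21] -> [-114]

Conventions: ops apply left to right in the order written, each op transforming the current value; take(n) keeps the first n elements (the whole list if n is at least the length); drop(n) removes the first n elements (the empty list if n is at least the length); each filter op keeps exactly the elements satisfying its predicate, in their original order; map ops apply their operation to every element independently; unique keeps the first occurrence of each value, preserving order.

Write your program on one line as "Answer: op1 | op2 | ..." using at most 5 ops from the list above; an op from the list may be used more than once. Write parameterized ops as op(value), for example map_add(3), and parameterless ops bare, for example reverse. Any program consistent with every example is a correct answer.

map_add(2) | sort_desc | map_neg | filter_gt(-2) | map_mul(-6)

Check, running the answer program on each example:
  [-8, -36, 17, -14, -25, -1, -9, -24, -25, -26] -> [-6, -34, 19, -12, -23, 1, -7, -22, -23, -24] -> [19, 1, -6, -7, -12, -22, -23, -23, -24, -34] -> [-19, -1, 6, 7, 12, 22, 23, 23, 24, 34] -> [-1, 6, 7, 12, 22, 23, 23, 24, 34] -> [6, -36, -42, -72, -132, -138, -138, -144, -204]
  [-21, -6, 25, 49, 41, 47, -7, 40, 2] -> [-19, -4, 27, 51, 43, 49, -5, 42, 4] -> [51, 49, 43, 42, 27, 4, -4, -5, -19] -> [-51, -49, -43, -42, -27, -4, 4, 5, 19] -> [4, 5, 19] -> [-24, -30, -114]
  [-18, -35, -7, 8, 46, 49, 13, -48, 1, -25] -> [-16, -33, -5, 10, 48, 51, 15, -46, 3, -23] -> [51, 48, 15, 10, 3, -5, -16, -23, -33, -46] -> [-51, -48, -15, -10, -3, 5, 16, 23, 33, 46] -> [5, 16, 23, 33, 46] -> [-30, -96, -138, -198, -276]
  [15, 39, 19, -21] -> [17, 41, 21, -19] -> [41, 21, 17, -19] -> [-41, -21, -17, 19] -> [19] -> [-114]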